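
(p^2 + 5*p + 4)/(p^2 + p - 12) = (p + 1)/(p - 3)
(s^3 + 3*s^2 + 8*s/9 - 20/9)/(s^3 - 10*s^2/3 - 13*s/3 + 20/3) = (3*s^2 + 4*s - 4)/(3*(s^2 - 5*s + 4))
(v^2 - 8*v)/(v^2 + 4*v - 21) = v*(v - 8)/(v^2 + 4*v - 21)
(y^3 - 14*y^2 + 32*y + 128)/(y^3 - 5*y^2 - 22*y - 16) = (y - 8)/(y + 1)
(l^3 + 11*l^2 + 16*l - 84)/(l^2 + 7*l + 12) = (l^3 + 11*l^2 + 16*l - 84)/(l^2 + 7*l + 12)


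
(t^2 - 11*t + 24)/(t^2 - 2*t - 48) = (t - 3)/(t + 6)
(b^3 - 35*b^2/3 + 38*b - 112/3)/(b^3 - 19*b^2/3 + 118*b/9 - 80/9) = 3*(b - 7)/(3*b - 5)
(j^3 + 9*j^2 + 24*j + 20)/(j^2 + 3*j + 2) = (j^2 + 7*j + 10)/(j + 1)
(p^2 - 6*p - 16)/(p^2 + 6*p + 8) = (p - 8)/(p + 4)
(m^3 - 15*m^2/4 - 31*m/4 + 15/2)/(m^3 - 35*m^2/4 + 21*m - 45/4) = (m + 2)/(m - 3)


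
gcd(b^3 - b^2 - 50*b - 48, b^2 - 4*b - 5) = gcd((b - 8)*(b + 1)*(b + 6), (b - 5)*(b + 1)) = b + 1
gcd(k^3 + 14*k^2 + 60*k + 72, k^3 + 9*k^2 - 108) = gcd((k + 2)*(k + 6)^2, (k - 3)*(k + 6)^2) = k^2 + 12*k + 36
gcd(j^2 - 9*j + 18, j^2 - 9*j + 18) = j^2 - 9*j + 18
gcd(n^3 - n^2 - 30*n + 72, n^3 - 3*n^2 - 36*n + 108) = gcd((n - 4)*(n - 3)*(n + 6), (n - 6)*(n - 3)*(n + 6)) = n^2 + 3*n - 18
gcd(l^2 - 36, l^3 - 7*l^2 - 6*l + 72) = l - 6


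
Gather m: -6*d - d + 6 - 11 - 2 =-7*d - 7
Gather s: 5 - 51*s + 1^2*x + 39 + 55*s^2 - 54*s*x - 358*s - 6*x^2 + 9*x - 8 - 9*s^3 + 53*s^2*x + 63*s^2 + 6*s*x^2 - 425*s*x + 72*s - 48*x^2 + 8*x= -9*s^3 + s^2*(53*x + 118) + s*(6*x^2 - 479*x - 337) - 54*x^2 + 18*x + 36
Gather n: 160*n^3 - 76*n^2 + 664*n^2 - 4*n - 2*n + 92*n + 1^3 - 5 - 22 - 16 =160*n^3 + 588*n^2 + 86*n - 42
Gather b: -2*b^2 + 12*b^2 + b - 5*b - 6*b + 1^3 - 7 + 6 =10*b^2 - 10*b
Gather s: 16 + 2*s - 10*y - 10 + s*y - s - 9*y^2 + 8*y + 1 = s*(y + 1) - 9*y^2 - 2*y + 7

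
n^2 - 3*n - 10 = (n - 5)*(n + 2)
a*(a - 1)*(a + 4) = a^3 + 3*a^2 - 4*a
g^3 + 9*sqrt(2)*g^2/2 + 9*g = g*(g + 3*sqrt(2)/2)*(g + 3*sqrt(2))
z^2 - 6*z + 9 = (z - 3)^2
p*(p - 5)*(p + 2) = p^3 - 3*p^2 - 10*p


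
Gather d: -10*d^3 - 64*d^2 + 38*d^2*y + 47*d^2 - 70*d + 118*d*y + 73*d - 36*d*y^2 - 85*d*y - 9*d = -10*d^3 + d^2*(38*y - 17) + d*(-36*y^2 + 33*y - 6)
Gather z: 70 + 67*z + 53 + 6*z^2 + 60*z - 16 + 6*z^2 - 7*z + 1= 12*z^2 + 120*z + 108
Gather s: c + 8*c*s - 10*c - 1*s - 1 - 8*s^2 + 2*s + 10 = -9*c - 8*s^2 + s*(8*c + 1) + 9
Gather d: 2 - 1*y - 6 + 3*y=2*y - 4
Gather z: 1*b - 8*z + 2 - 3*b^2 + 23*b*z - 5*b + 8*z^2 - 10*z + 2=-3*b^2 - 4*b + 8*z^2 + z*(23*b - 18) + 4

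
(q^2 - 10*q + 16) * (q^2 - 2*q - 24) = q^4 - 12*q^3 + 12*q^2 + 208*q - 384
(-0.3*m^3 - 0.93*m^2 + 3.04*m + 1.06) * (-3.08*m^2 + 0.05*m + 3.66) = 0.924*m^5 + 2.8494*m^4 - 10.5077*m^3 - 6.5166*m^2 + 11.1794*m + 3.8796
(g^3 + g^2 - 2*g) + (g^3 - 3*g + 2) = 2*g^3 + g^2 - 5*g + 2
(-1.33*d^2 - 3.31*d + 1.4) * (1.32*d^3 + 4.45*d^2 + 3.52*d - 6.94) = -1.7556*d^5 - 10.2877*d^4 - 17.5631*d^3 + 3.809*d^2 + 27.8994*d - 9.716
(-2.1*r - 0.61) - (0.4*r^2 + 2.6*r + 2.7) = -0.4*r^2 - 4.7*r - 3.31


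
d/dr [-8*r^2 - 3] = -16*r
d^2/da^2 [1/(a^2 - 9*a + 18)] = 2*(-a^2 + 9*a + (2*a - 9)^2 - 18)/(a^2 - 9*a + 18)^3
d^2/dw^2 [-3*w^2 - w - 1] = -6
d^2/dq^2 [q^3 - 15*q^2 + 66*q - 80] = 6*q - 30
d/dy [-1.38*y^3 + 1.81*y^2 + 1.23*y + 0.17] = -4.14*y^2 + 3.62*y + 1.23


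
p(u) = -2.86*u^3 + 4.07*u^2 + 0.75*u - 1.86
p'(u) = -8.58*u^2 + 8.14*u + 0.75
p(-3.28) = 140.39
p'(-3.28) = -118.26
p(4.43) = -167.31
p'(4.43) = -131.57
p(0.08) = -1.78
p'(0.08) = 1.35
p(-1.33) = 11.07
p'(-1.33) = -25.25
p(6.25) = -536.43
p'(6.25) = -283.53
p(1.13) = 0.06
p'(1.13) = -1.01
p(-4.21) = 280.53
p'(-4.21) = -185.59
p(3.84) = -100.91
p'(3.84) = -94.51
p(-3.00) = 109.74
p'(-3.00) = -100.89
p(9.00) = -1750.38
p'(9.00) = -620.97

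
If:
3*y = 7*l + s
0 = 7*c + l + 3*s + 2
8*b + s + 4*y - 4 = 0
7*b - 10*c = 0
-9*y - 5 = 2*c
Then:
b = 2462/2047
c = 8617/10235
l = 619/10235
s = -27136/10235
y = -7601/10235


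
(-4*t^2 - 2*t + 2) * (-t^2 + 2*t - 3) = 4*t^4 - 6*t^3 + 6*t^2 + 10*t - 6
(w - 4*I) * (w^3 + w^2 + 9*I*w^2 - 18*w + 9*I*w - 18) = w^4 + w^3 + 5*I*w^3 + 18*w^2 + 5*I*w^2 + 18*w + 72*I*w + 72*I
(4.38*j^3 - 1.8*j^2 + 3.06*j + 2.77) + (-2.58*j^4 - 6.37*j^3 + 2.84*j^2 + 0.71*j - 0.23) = -2.58*j^4 - 1.99*j^3 + 1.04*j^2 + 3.77*j + 2.54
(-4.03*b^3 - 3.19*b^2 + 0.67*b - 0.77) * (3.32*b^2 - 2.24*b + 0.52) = -13.3796*b^5 - 1.5636*b^4 + 7.2744*b^3 - 5.716*b^2 + 2.0732*b - 0.4004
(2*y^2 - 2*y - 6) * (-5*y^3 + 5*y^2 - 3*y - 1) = -10*y^5 + 20*y^4 + 14*y^3 - 26*y^2 + 20*y + 6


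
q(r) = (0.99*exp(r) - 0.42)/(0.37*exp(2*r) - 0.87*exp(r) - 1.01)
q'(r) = (0.99*exp(r) - 0.42)*(-0.74*exp(2*r) + 0.87*exp(r))/(0.37*exp(2*r) - 0.87*exp(r) - 1.01)^2 + 0.99*exp(r)/(0.37*exp(2*r) - 0.87*exp(r) - 1.01) = (-0.3663*exp(2*r) + 0.3108*exp(r) - 1.3653)*exp(r)/(0.1369*exp(4*r) - 0.6438*exp(3*r) + 0.00950000000000006*exp(2*r) + 1.7574*exp(r) + 1.0201)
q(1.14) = -23.69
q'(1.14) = -974.73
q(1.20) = 15.92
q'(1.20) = -447.56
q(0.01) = -0.38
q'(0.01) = -0.63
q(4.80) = 0.02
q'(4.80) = -0.02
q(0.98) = -3.16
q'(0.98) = -17.00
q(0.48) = -0.81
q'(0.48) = -1.40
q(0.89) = -2.13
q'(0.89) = -7.75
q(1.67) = 1.01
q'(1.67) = -2.31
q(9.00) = 0.00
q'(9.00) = 0.00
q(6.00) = 0.01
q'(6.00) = -0.00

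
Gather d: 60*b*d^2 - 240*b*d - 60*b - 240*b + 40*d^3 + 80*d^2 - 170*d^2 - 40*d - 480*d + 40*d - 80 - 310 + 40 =-300*b + 40*d^3 + d^2*(60*b - 90) + d*(-240*b - 480) - 350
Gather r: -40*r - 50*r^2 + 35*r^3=35*r^3 - 50*r^2 - 40*r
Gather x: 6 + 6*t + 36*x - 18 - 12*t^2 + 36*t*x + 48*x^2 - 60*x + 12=-12*t^2 + 6*t + 48*x^2 + x*(36*t - 24)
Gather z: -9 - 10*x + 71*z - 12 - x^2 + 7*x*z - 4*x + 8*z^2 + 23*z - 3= -x^2 - 14*x + 8*z^2 + z*(7*x + 94) - 24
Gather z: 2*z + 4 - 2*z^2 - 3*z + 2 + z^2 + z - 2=4 - z^2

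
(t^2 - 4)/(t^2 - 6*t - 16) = (t - 2)/(t - 8)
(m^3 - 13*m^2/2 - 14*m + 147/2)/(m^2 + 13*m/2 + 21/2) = (m^2 - 10*m + 21)/(m + 3)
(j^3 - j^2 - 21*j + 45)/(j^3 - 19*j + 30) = (j - 3)/(j - 2)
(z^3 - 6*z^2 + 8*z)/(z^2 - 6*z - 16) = z*(-z^2 + 6*z - 8)/(-z^2 + 6*z + 16)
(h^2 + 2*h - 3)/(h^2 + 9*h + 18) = (h - 1)/(h + 6)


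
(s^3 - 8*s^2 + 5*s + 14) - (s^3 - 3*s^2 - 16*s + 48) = -5*s^2 + 21*s - 34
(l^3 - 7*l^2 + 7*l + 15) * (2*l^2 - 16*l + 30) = 2*l^5 - 30*l^4 + 156*l^3 - 292*l^2 - 30*l + 450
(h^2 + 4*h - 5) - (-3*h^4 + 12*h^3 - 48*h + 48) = 3*h^4 - 12*h^3 + h^2 + 52*h - 53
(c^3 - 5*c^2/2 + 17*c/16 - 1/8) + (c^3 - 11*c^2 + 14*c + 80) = 2*c^3 - 27*c^2/2 + 241*c/16 + 639/8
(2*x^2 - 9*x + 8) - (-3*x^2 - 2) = 5*x^2 - 9*x + 10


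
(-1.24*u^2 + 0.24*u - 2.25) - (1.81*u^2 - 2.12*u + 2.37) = -3.05*u^2 + 2.36*u - 4.62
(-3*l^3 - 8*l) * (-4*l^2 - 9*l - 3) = 12*l^5 + 27*l^4 + 41*l^3 + 72*l^2 + 24*l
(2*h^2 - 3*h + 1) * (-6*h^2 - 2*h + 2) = -12*h^4 + 14*h^3 + 4*h^2 - 8*h + 2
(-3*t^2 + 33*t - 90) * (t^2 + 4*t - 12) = -3*t^4 + 21*t^3 + 78*t^2 - 756*t + 1080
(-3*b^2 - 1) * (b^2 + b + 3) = -3*b^4 - 3*b^3 - 10*b^2 - b - 3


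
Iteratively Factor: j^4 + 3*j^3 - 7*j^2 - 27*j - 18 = (j + 1)*(j^3 + 2*j^2 - 9*j - 18) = (j + 1)*(j + 3)*(j^2 - j - 6) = (j - 3)*(j + 1)*(j + 3)*(j + 2)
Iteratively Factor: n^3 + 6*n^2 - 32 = (n - 2)*(n^2 + 8*n + 16) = (n - 2)*(n + 4)*(n + 4)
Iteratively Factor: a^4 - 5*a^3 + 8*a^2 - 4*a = (a)*(a^3 - 5*a^2 + 8*a - 4) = a*(a - 1)*(a^2 - 4*a + 4) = a*(a - 2)*(a - 1)*(a - 2)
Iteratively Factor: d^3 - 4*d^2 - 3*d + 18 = (d + 2)*(d^2 - 6*d + 9) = (d - 3)*(d + 2)*(d - 3)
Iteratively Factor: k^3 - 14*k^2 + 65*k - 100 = (k - 5)*(k^2 - 9*k + 20) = (k - 5)^2*(k - 4)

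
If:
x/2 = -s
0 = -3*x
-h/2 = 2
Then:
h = -4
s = 0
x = 0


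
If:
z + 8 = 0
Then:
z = -8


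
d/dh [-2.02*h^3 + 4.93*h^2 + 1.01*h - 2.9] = -6.06*h^2 + 9.86*h + 1.01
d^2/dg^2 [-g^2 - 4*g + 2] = -2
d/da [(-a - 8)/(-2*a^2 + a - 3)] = (2*a^2 - a - (a + 8)*(4*a - 1) + 3)/(2*a^2 - a + 3)^2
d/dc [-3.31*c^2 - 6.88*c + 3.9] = -6.62*c - 6.88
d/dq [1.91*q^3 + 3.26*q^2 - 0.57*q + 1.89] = 5.73*q^2 + 6.52*q - 0.57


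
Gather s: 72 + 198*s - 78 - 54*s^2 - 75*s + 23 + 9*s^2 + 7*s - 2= -45*s^2 + 130*s + 15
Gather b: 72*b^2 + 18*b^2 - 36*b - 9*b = 90*b^2 - 45*b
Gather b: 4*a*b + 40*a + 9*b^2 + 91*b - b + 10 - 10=40*a + 9*b^2 + b*(4*a + 90)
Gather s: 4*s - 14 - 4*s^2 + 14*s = -4*s^2 + 18*s - 14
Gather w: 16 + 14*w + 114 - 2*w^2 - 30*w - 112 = -2*w^2 - 16*w + 18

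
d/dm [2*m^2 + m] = 4*m + 1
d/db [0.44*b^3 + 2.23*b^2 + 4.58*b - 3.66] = 1.32*b^2 + 4.46*b + 4.58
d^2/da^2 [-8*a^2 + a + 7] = -16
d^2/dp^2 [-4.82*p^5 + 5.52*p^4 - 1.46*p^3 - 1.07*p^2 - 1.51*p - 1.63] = -96.4*p^3 + 66.24*p^2 - 8.76*p - 2.14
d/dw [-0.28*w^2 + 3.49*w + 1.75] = 3.49 - 0.56*w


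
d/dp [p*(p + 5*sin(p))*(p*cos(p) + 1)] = -p^3*sin(p) + 3*p^2*cos(p) + 5*p^2*cos(2*p) + 5*p*sin(2*p) + 5*p*cos(p) + 2*p + 5*sin(p)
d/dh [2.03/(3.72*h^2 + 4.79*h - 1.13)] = (-15.1032*h - 9.7237)/(3.72*h^2 + 4.79*h - 1.13)^2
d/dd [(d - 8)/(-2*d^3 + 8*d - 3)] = (-2*d^3 + 8*d + 2*(d - 8)*(3*d^2 - 4) - 3)/(2*d^3 - 8*d + 3)^2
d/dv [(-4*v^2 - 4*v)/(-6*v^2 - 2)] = 2*(-3*v^2 + 2*v + 1)/(9*v^4 + 6*v^2 + 1)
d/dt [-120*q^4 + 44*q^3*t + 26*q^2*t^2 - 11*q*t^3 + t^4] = 44*q^3 + 52*q^2*t - 33*q*t^2 + 4*t^3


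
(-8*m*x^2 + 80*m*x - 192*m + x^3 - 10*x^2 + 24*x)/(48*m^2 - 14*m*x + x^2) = (x^2 - 10*x + 24)/(-6*m + x)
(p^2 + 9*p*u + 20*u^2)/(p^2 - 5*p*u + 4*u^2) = (p^2 + 9*p*u + 20*u^2)/(p^2 - 5*p*u + 4*u^2)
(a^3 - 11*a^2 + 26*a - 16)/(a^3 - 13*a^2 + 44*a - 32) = (a - 2)/(a - 4)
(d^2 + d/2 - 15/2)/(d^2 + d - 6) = (d - 5/2)/(d - 2)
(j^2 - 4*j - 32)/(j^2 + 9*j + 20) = (j - 8)/(j + 5)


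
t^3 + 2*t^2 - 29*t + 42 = (t - 3)*(t - 2)*(t + 7)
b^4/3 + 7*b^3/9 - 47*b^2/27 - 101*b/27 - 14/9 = (b/3 + 1)*(b - 7/3)*(b + 2/3)*(b + 1)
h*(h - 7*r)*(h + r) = h^3 - 6*h^2*r - 7*h*r^2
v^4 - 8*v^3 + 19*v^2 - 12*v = v*(v - 4)*(v - 3)*(v - 1)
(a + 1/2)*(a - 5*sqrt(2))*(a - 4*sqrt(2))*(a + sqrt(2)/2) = a^4 - 17*sqrt(2)*a^3/2 + a^3/2 - 17*sqrt(2)*a^2/4 + 31*a^2 + 31*a/2 + 20*sqrt(2)*a + 10*sqrt(2)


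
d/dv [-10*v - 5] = -10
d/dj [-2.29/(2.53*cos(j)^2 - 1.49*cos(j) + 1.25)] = (3.4121 - 11.5874*cos(j))*sin(j)/(2.53*cos(j)^2 - 1.49*cos(j) + 1.25)^2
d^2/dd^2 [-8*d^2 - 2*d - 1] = -16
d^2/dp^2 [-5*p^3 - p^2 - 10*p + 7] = -30*p - 2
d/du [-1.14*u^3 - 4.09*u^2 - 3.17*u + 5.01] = -3.42*u^2 - 8.18*u - 3.17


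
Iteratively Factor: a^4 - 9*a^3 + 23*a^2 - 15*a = (a)*(a^3 - 9*a^2 + 23*a - 15) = a*(a - 5)*(a^2 - 4*a + 3) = a*(a - 5)*(a - 3)*(a - 1)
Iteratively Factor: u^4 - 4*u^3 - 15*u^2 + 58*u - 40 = (u + 4)*(u^3 - 8*u^2 + 17*u - 10) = (u - 5)*(u + 4)*(u^2 - 3*u + 2) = (u - 5)*(u - 1)*(u + 4)*(u - 2)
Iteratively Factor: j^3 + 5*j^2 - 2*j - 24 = (j - 2)*(j^2 + 7*j + 12) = (j - 2)*(j + 4)*(j + 3)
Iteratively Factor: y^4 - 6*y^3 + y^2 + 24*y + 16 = (y + 1)*(y^3 - 7*y^2 + 8*y + 16) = (y + 1)^2*(y^2 - 8*y + 16) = (y - 4)*(y + 1)^2*(y - 4)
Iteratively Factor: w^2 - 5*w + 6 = (w - 3)*(w - 2)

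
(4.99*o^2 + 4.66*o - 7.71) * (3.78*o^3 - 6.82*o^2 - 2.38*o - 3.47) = 18.8622*o^5 - 16.417*o^4 - 72.8012*o^3 + 24.1761*o^2 + 2.1796*o + 26.7537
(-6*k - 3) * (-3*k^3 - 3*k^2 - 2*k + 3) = 18*k^4 + 27*k^3 + 21*k^2 - 12*k - 9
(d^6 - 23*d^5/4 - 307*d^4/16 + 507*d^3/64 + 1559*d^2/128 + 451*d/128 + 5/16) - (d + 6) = d^6 - 23*d^5/4 - 307*d^4/16 + 507*d^3/64 + 1559*d^2/128 + 323*d/128 - 91/16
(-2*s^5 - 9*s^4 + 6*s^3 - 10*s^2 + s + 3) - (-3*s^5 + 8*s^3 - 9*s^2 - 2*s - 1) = s^5 - 9*s^4 - 2*s^3 - s^2 + 3*s + 4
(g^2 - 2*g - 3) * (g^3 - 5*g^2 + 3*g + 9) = g^5 - 7*g^4 + 10*g^3 + 18*g^2 - 27*g - 27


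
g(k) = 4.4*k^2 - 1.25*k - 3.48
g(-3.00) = 39.87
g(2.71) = 25.45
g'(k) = 8.8*k - 1.25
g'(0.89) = 6.58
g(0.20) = -3.55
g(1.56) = 5.28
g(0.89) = -1.11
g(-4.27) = 82.08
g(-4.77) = 102.60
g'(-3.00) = -27.65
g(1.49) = 4.43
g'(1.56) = 12.48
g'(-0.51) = -5.74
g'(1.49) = 11.86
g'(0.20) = 0.51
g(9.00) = 341.67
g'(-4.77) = -43.23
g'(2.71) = 22.60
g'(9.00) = 77.95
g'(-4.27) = -38.83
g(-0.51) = -1.70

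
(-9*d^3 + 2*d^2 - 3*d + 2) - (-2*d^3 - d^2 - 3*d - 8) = -7*d^3 + 3*d^2 + 10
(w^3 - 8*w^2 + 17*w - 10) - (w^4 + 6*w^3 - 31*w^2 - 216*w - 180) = -w^4 - 5*w^3 + 23*w^2 + 233*w + 170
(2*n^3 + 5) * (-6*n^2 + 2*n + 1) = -12*n^5 + 4*n^4 + 2*n^3 - 30*n^2 + 10*n + 5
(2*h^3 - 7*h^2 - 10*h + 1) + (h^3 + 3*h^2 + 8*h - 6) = 3*h^3 - 4*h^2 - 2*h - 5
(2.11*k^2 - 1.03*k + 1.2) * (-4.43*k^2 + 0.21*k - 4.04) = -9.3473*k^4 + 5.006*k^3 - 14.0567*k^2 + 4.4132*k - 4.848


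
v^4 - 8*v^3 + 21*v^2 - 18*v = v*(v - 3)^2*(v - 2)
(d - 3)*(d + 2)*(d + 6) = d^3 + 5*d^2 - 12*d - 36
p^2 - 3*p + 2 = (p - 2)*(p - 1)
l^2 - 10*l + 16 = (l - 8)*(l - 2)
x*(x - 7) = x^2 - 7*x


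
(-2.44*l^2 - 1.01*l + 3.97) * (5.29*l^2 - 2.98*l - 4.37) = -12.9076*l^4 + 1.9283*l^3 + 34.6739*l^2 - 7.4169*l - 17.3489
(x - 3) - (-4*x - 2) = 5*x - 1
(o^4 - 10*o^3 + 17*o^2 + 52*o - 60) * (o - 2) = o^5 - 12*o^4 + 37*o^3 + 18*o^2 - 164*o + 120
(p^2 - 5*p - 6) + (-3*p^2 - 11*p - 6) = -2*p^2 - 16*p - 12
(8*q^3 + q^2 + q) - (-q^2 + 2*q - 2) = 8*q^3 + 2*q^2 - q + 2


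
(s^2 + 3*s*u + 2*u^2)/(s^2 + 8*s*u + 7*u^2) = (s + 2*u)/(s + 7*u)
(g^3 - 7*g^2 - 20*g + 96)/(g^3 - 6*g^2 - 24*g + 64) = (g - 3)/(g - 2)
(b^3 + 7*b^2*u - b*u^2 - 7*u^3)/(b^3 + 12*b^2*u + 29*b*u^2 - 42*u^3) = (b + u)/(b + 6*u)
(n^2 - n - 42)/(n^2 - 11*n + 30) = (n^2 - n - 42)/(n^2 - 11*n + 30)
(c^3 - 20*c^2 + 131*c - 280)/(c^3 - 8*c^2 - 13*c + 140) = (c - 8)/(c + 4)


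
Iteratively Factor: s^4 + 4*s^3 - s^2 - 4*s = (s + 1)*(s^3 + 3*s^2 - 4*s) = (s + 1)*(s + 4)*(s^2 - s) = s*(s + 1)*(s + 4)*(s - 1)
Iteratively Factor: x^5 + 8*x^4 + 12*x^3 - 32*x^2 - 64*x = (x + 2)*(x^4 + 6*x^3 - 32*x) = (x + 2)*(x + 4)*(x^3 + 2*x^2 - 8*x) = (x + 2)*(x + 4)^2*(x^2 - 2*x) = x*(x + 2)*(x + 4)^2*(x - 2)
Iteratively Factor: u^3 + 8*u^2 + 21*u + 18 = (u + 2)*(u^2 + 6*u + 9) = (u + 2)*(u + 3)*(u + 3)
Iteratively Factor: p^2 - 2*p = (p - 2)*(p)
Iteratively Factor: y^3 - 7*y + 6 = (y - 1)*(y^2 + y - 6) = (y - 2)*(y - 1)*(y + 3)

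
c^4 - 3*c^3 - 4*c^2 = c^2*(c - 4)*(c + 1)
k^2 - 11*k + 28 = (k - 7)*(k - 4)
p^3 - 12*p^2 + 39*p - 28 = (p - 7)*(p - 4)*(p - 1)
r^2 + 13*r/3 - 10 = (r - 5/3)*(r + 6)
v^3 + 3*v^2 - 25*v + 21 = (v - 3)*(v - 1)*(v + 7)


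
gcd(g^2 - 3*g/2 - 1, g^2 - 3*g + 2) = g - 2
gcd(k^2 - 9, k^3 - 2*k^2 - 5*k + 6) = k - 3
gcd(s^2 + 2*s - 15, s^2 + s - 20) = s + 5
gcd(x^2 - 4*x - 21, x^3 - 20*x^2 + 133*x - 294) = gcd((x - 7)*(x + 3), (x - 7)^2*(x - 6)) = x - 7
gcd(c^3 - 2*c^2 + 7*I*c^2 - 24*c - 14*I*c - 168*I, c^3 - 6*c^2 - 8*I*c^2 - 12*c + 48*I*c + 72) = c - 6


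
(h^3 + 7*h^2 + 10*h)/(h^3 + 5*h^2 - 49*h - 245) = h*(h + 2)/(h^2 - 49)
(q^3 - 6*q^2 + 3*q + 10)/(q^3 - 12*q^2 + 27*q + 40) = (q - 2)/(q - 8)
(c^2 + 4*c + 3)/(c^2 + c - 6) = (c + 1)/(c - 2)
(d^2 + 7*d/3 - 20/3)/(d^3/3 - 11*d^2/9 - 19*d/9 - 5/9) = 3*(-3*d^2 - 7*d + 20)/(-3*d^3 + 11*d^2 + 19*d + 5)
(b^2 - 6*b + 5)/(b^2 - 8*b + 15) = (b - 1)/(b - 3)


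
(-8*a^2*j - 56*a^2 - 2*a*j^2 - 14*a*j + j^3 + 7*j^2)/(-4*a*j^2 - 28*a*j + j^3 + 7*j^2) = (2*a + j)/j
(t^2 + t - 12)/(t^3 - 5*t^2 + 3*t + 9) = (t + 4)/(t^2 - 2*t - 3)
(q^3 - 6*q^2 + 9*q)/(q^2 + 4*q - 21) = q*(q - 3)/(q + 7)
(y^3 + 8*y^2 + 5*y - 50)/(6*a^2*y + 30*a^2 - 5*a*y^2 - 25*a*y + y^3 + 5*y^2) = (y^2 + 3*y - 10)/(6*a^2 - 5*a*y + y^2)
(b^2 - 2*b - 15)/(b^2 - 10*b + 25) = (b + 3)/(b - 5)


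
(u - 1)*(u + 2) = u^2 + u - 2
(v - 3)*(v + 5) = v^2 + 2*v - 15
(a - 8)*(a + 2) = a^2 - 6*a - 16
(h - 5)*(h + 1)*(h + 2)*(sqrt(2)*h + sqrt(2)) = sqrt(2)*h^4 - sqrt(2)*h^3 - 15*sqrt(2)*h^2 - 23*sqrt(2)*h - 10*sqrt(2)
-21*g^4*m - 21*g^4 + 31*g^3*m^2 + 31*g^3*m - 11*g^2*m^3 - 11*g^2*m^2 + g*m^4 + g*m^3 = (-7*g + m)*(-3*g + m)*(-g + m)*(g*m + g)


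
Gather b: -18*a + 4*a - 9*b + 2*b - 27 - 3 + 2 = -14*a - 7*b - 28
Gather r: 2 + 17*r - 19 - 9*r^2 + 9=-9*r^2 + 17*r - 8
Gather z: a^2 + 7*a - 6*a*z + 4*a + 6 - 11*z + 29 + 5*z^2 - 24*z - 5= a^2 + 11*a + 5*z^2 + z*(-6*a - 35) + 30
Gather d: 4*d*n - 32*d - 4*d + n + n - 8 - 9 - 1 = d*(4*n - 36) + 2*n - 18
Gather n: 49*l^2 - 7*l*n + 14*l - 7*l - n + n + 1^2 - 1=49*l^2 - 7*l*n + 7*l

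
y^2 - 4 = (y - 2)*(y + 2)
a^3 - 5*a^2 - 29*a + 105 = (a - 7)*(a - 3)*(a + 5)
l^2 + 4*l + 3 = (l + 1)*(l + 3)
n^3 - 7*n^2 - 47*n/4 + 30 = (n - 8)*(n - 3/2)*(n + 5/2)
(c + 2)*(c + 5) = c^2 + 7*c + 10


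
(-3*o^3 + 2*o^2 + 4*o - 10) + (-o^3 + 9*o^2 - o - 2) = -4*o^3 + 11*o^2 + 3*o - 12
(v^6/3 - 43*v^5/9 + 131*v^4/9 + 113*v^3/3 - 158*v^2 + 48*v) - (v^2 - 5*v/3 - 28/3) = v^6/3 - 43*v^5/9 + 131*v^4/9 + 113*v^3/3 - 159*v^2 + 149*v/3 + 28/3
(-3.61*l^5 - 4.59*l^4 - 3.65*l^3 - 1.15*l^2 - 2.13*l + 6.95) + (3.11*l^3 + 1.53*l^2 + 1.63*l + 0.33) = -3.61*l^5 - 4.59*l^4 - 0.54*l^3 + 0.38*l^2 - 0.5*l + 7.28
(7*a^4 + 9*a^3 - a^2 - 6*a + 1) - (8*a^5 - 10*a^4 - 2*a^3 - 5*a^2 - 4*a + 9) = -8*a^5 + 17*a^4 + 11*a^3 + 4*a^2 - 2*a - 8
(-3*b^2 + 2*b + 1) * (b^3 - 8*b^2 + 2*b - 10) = -3*b^5 + 26*b^4 - 21*b^3 + 26*b^2 - 18*b - 10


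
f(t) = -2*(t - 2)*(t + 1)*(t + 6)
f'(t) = -2*(t - 2)*(t + 1) - 2*(t - 2)*(t + 6) - 2*(t + 1)*(t + 6) = -6*t^2 - 20*t + 16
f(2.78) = -51.77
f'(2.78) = -85.97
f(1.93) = 3.25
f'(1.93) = -44.95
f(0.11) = 25.64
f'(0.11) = 13.73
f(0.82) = 29.29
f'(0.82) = -4.43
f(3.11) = -83.12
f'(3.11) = -104.23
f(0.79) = 29.41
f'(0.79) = -3.54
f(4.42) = -273.35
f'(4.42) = -189.62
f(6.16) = -724.39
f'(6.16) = -334.87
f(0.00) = 24.00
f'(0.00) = 16.00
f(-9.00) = 528.00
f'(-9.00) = -290.00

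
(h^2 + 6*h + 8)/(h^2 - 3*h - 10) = (h + 4)/(h - 5)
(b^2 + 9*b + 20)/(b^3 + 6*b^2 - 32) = (b + 5)/(b^2 + 2*b - 8)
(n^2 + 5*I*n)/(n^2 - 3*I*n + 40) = n/(n - 8*I)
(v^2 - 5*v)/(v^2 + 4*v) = (v - 5)/(v + 4)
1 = 1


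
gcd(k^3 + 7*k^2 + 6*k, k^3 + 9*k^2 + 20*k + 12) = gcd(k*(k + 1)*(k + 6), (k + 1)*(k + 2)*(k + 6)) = k^2 + 7*k + 6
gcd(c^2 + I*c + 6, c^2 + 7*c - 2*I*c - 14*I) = c - 2*I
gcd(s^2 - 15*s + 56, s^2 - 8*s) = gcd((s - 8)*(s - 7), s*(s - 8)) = s - 8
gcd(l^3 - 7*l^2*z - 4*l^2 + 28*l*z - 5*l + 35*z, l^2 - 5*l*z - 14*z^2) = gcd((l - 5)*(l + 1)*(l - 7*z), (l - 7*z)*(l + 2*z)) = -l + 7*z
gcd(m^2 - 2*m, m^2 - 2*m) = m^2 - 2*m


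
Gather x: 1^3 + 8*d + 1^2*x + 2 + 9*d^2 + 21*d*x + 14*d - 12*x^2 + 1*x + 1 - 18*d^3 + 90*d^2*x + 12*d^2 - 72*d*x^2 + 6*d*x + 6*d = -18*d^3 + 21*d^2 + 28*d + x^2*(-72*d - 12) + x*(90*d^2 + 27*d + 2) + 4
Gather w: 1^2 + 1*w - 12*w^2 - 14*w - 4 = -12*w^2 - 13*w - 3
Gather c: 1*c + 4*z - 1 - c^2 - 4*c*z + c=-c^2 + c*(2 - 4*z) + 4*z - 1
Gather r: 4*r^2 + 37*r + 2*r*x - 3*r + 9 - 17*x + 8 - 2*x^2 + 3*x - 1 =4*r^2 + r*(2*x + 34) - 2*x^2 - 14*x + 16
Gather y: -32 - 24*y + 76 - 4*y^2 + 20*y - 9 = -4*y^2 - 4*y + 35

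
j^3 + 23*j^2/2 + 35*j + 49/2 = (j + 1)*(j + 7/2)*(j + 7)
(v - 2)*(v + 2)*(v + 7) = v^3 + 7*v^2 - 4*v - 28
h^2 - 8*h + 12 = (h - 6)*(h - 2)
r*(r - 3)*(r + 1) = r^3 - 2*r^2 - 3*r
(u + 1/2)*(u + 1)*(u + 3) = u^3 + 9*u^2/2 + 5*u + 3/2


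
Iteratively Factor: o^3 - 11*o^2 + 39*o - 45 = (o - 3)*(o^2 - 8*o + 15) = (o - 3)^2*(o - 5)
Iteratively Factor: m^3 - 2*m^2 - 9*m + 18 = (m - 2)*(m^2 - 9) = (m - 3)*(m - 2)*(m + 3)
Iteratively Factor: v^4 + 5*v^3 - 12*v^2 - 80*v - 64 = (v + 1)*(v^3 + 4*v^2 - 16*v - 64) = (v + 1)*(v + 4)*(v^2 - 16) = (v - 4)*(v + 1)*(v + 4)*(v + 4)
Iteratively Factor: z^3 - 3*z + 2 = (z - 1)*(z^2 + z - 2) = (z - 1)^2*(z + 2)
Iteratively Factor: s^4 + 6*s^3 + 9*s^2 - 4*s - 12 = (s - 1)*(s^3 + 7*s^2 + 16*s + 12) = (s - 1)*(s + 3)*(s^2 + 4*s + 4) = (s - 1)*(s + 2)*(s + 3)*(s + 2)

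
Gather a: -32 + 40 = 8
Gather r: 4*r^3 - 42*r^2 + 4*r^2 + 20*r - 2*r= 4*r^3 - 38*r^2 + 18*r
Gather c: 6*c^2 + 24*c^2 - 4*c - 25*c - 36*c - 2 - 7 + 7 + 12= 30*c^2 - 65*c + 10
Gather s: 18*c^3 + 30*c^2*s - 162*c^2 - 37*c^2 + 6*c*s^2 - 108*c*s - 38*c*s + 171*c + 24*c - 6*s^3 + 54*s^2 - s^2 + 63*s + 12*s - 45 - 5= 18*c^3 - 199*c^2 + 195*c - 6*s^3 + s^2*(6*c + 53) + s*(30*c^2 - 146*c + 75) - 50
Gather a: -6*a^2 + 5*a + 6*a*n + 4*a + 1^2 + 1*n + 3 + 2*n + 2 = -6*a^2 + a*(6*n + 9) + 3*n + 6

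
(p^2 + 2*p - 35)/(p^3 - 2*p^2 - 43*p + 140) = 1/(p - 4)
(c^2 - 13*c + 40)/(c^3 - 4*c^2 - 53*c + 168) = (c - 5)/(c^2 + 4*c - 21)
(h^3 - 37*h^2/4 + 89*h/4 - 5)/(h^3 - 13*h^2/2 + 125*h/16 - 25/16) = 4*(h - 4)/(4*h - 5)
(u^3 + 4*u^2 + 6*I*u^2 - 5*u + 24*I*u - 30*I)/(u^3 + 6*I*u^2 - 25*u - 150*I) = (u - 1)/(u - 5)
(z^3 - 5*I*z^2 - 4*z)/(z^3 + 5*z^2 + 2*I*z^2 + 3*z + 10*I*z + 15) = z*(z - 4*I)/(z^2 + z*(5 + 3*I) + 15*I)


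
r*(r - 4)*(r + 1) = r^3 - 3*r^2 - 4*r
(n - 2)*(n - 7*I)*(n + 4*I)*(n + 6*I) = n^4 - 2*n^3 + 3*I*n^3 + 46*n^2 - 6*I*n^2 - 92*n + 168*I*n - 336*I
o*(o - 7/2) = o^2 - 7*o/2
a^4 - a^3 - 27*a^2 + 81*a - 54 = (a - 3)^2*(a - 1)*(a + 6)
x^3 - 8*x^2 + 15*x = x*(x - 5)*(x - 3)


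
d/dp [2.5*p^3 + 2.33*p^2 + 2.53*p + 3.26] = 7.5*p^2 + 4.66*p + 2.53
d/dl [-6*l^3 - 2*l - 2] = -18*l^2 - 2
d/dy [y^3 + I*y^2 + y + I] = 3*y^2 + 2*I*y + 1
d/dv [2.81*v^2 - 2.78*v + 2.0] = 5.62*v - 2.78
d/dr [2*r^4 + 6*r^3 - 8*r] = 8*r^3 + 18*r^2 - 8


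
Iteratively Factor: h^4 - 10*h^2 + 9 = (h - 3)*(h^3 + 3*h^2 - h - 3) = (h - 3)*(h + 3)*(h^2 - 1) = (h - 3)*(h + 1)*(h + 3)*(h - 1)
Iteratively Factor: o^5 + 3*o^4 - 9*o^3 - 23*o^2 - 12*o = (o)*(o^4 + 3*o^3 - 9*o^2 - 23*o - 12) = o*(o + 1)*(o^3 + 2*o^2 - 11*o - 12) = o*(o + 1)^2*(o^2 + o - 12) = o*(o + 1)^2*(o + 4)*(o - 3)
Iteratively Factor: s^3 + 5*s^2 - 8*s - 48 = (s + 4)*(s^2 + s - 12) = (s + 4)^2*(s - 3)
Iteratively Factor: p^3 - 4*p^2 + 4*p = (p - 2)*(p^2 - 2*p) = p*(p - 2)*(p - 2)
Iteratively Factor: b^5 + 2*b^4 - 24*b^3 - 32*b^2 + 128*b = (b + 4)*(b^4 - 2*b^3 - 16*b^2 + 32*b) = (b - 2)*(b + 4)*(b^3 - 16*b) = (b - 2)*(b + 4)^2*(b^2 - 4*b) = (b - 4)*(b - 2)*(b + 4)^2*(b)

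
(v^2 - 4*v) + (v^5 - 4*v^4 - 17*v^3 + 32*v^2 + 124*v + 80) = v^5 - 4*v^4 - 17*v^3 + 33*v^2 + 120*v + 80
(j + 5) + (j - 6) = 2*j - 1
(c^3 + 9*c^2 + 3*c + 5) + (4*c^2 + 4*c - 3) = c^3 + 13*c^2 + 7*c + 2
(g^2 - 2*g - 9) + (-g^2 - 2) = -2*g - 11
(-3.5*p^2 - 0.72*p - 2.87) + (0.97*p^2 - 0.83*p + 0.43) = -2.53*p^2 - 1.55*p - 2.44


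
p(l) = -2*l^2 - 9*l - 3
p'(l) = -4*l - 9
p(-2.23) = 7.12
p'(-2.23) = -0.08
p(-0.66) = 2.07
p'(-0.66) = -6.36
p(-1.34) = 5.47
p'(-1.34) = -3.64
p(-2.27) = 7.12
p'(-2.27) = 0.08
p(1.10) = -15.32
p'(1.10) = -13.40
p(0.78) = -11.24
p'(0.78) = -12.12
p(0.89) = -12.59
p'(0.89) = -12.56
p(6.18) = -135.00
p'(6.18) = -33.72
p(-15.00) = -318.00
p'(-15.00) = 51.00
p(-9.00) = -84.00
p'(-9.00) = 27.00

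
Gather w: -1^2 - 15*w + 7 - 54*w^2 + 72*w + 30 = -54*w^2 + 57*w + 36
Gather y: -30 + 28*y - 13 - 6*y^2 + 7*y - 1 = -6*y^2 + 35*y - 44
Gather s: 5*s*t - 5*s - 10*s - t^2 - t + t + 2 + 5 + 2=s*(5*t - 15) - t^2 + 9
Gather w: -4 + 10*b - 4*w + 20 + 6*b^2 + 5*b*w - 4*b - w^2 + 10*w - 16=6*b^2 + 6*b - w^2 + w*(5*b + 6)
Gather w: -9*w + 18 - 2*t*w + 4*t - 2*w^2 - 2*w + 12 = 4*t - 2*w^2 + w*(-2*t - 11) + 30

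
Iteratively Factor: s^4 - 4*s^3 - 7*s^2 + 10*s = (s)*(s^3 - 4*s^2 - 7*s + 10) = s*(s + 2)*(s^2 - 6*s + 5) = s*(s - 1)*(s + 2)*(s - 5)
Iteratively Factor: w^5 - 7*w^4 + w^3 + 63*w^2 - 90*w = (w - 2)*(w^4 - 5*w^3 - 9*w^2 + 45*w) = (w - 3)*(w - 2)*(w^3 - 2*w^2 - 15*w) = w*(w - 3)*(w - 2)*(w^2 - 2*w - 15) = w*(w - 5)*(w - 3)*(w - 2)*(w + 3)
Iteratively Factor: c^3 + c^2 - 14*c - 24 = (c - 4)*(c^2 + 5*c + 6) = (c - 4)*(c + 3)*(c + 2)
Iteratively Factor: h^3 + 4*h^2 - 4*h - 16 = (h + 2)*(h^2 + 2*h - 8) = (h - 2)*(h + 2)*(h + 4)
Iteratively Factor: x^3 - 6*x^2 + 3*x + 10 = (x - 2)*(x^2 - 4*x - 5) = (x - 2)*(x + 1)*(x - 5)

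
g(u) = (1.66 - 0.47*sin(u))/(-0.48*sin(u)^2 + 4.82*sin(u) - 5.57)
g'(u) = (1.66 - 0.47*sin(u))*(0.96*sin(u)*cos(u) - 4.82*cos(u))/(-0.48*sin(u)^2 + 4.82*sin(u) - 5.57)^2 - 0.47*cos(u)/(-0.48*sin(u)^2 + 4.82*sin(u) - 5.57) = (-0.2256*sin(u)^2 + 1.5936*sin(u) - 5.3833)*cos(u)/(0.2304*sin(u)^4 - 4.6272*sin(u)^3 + 28.5796*sin(u)^2 - 53.6948*sin(u) + 31.0249)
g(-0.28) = -0.26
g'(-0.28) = -0.12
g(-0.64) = -0.23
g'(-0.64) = -0.07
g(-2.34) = -0.22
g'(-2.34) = 0.05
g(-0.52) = -0.23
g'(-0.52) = -0.08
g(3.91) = -0.22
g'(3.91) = 0.06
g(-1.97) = -0.20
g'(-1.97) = 0.03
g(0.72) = -0.52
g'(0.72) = -0.49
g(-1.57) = -0.20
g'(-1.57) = -0.00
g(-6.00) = -0.36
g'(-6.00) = -0.26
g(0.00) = -0.30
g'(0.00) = -0.17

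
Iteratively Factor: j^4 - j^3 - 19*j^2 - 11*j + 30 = (j + 2)*(j^3 - 3*j^2 - 13*j + 15) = (j - 5)*(j + 2)*(j^2 + 2*j - 3) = (j - 5)*(j + 2)*(j + 3)*(j - 1)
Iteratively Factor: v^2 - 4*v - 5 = (v + 1)*(v - 5)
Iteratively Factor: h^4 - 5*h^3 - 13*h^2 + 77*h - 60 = (h + 4)*(h^3 - 9*h^2 + 23*h - 15) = (h - 1)*(h + 4)*(h^2 - 8*h + 15) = (h - 3)*(h - 1)*(h + 4)*(h - 5)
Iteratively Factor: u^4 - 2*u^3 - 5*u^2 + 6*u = (u - 3)*(u^3 + u^2 - 2*u) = u*(u - 3)*(u^2 + u - 2) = u*(u - 3)*(u - 1)*(u + 2)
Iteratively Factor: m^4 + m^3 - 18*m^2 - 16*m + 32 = (m - 1)*(m^3 + 2*m^2 - 16*m - 32) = (m - 1)*(m + 4)*(m^2 - 2*m - 8) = (m - 1)*(m + 2)*(m + 4)*(m - 4)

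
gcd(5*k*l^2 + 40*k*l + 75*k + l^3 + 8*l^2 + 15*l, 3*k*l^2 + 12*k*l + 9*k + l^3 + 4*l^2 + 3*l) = l + 3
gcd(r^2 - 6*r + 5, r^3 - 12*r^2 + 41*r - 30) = r^2 - 6*r + 5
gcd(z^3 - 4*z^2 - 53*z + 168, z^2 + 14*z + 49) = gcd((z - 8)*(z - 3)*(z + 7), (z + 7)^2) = z + 7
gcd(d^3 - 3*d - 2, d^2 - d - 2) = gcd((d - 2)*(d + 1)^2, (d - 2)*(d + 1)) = d^2 - d - 2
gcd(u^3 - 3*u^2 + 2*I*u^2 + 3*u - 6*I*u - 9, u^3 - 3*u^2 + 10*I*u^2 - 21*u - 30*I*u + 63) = u^2 + u*(-3 + 3*I) - 9*I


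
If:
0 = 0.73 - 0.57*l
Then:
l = 1.28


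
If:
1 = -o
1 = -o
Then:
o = -1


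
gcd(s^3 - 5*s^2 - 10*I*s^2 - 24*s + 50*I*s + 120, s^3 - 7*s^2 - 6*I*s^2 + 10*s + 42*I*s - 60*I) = s^2 + s*(-5 - 6*I) + 30*I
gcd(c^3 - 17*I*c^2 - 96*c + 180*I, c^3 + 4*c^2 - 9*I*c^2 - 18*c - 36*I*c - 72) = c - 6*I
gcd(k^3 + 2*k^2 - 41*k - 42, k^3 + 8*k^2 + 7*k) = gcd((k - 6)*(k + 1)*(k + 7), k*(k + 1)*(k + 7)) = k^2 + 8*k + 7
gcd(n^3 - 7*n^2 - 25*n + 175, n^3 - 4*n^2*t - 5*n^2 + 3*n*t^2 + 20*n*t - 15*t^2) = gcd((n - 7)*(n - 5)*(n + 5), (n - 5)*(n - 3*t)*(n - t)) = n - 5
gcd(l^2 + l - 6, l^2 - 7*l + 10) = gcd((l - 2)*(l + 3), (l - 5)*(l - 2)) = l - 2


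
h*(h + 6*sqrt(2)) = h^2 + 6*sqrt(2)*h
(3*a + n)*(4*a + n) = 12*a^2 + 7*a*n + n^2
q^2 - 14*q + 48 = (q - 8)*(q - 6)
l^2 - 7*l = l*(l - 7)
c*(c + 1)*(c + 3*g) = c^3 + 3*c^2*g + c^2 + 3*c*g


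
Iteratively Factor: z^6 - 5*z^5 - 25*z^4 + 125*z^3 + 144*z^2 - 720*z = (z + 3)*(z^5 - 8*z^4 - z^3 + 128*z^2 - 240*z) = z*(z + 3)*(z^4 - 8*z^3 - z^2 + 128*z - 240) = z*(z - 3)*(z + 3)*(z^3 - 5*z^2 - 16*z + 80) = z*(z - 5)*(z - 3)*(z + 3)*(z^2 - 16) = z*(z - 5)*(z - 3)*(z + 3)*(z + 4)*(z - 4)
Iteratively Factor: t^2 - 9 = (t - 3)*(t + 3)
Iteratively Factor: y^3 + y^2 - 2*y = (y + 2)*(y^2 - y) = (y - 1)*(y + 2)*(y)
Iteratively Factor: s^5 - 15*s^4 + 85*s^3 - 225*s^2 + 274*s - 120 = (s - 1)*(s^4 - 14*s^3 + 71*s^2 - 154*s + 120) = (s - 4)*(s - 1)*(s^3 - 10*s^2 + 31*s - 30) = (s - 4)*(s - 3)*(s - 1)*(s^2 - 7*s + 10) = (s - 5)*(s - 4)*(s - 3)*(s - 1)*(s - 2)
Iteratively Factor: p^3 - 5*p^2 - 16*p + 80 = (p - 4)*(p^2 - p - 20) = (p - 4)*(p + 4)*(p - 5)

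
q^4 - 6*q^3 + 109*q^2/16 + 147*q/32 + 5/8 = (q - 4)*(q - 5/2)*(q + 1/4)^2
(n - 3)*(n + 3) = n^2 - 9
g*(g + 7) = g^2 + 7*g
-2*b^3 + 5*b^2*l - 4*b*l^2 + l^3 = (-2*b + l)*(-b + l)^2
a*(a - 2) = a^2 - 2*a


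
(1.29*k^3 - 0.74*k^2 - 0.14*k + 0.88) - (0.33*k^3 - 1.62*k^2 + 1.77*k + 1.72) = 0.96*k^3 + 0.88*k^2 - 1.91*k - 0.84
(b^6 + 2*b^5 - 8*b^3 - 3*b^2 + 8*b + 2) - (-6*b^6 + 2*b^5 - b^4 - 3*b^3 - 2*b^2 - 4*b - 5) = 7*b^6 + b^4 - 5*b^3 - b^2 + 12*b + 7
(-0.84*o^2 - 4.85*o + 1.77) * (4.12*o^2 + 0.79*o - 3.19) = -3.4608*o^4 - 20.6456*o^3 + 6.1405*o^2 + 16.8698*o - 5.6463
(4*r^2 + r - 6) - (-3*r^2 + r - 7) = 7*r^2 + 1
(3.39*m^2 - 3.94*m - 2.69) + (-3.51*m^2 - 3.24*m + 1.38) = -0.12*m^2 - 7.18*m - 1.31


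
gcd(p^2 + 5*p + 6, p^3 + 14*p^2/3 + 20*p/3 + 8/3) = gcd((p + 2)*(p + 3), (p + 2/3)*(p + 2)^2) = p + 2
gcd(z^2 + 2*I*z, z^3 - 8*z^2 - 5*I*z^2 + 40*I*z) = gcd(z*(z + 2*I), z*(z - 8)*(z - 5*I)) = z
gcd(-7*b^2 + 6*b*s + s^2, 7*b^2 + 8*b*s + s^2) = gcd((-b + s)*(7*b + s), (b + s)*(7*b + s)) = 7*b + s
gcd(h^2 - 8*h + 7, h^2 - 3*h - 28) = h - 7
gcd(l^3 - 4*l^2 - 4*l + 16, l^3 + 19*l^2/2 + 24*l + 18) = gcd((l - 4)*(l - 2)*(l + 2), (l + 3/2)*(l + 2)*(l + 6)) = l + 2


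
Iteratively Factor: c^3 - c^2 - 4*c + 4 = (c - 2)*(c^2 + c - 2) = (c - 2)*(c + 2)*(c - 1)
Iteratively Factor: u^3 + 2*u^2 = (u)*(u^2 + 2*u) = u*(u + 2)*(u)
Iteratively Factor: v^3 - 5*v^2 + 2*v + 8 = (v - 4)*(v^2 - v - 2) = (v - 4)*(v - 2)*(v + 1)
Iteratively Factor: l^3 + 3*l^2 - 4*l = (l - 1)*(l^2 + 4*l) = l*(l - 1)*(l + 4)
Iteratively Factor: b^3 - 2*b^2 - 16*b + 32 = (b - 4)*(b^2 + 2*b - 8) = (b - 4)*(b + 4)*(b - 2)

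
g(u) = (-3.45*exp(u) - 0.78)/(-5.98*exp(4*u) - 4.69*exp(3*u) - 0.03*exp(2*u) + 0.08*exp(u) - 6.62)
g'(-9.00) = 0.00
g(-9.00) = 0.12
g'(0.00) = -0.34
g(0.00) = 0.25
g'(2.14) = -0.00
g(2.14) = 0.00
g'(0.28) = -0.32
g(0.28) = 0.15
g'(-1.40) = 0.12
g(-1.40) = 0.24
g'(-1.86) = 0.08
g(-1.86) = 0.20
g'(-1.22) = 0.13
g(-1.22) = 0.27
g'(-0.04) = -0.33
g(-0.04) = 0.26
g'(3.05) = -0.00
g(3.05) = 0.00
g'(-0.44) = -0.05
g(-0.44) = 0.34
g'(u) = (-3.45*exp(u) - 0.78)*(23.92*exp(4*u) + 14.07*exp(3*u) + 0.06*exp(2*u) - 0.08*exp(u))/(-5.98*exp(4*u) - 4.69*exp(3*u) - 0.03*exp(2*u) + 0.08*exp(u) - 6.62)^2 - 3.45*exp(u)/(-5.98*exp(4*u) - 4.69*exp(3*u) - 0.03*exp(2*u) + 0.08*exp(u) - 6.62) = (-61.893*exp(4*u) - 51.0186*exp(3*u) - 11.0781*exp(2*u) - 0.0468*exp(u) + 22.9014)*exp(u)/(35.7604*exp(8*u) + 56.0924*exp(7*u) + 22.3549*exp(6*u) - 0.6754*exp(5*u) + 78.4257*exp(4*u) + 62.0908*exp(3*u) + 0.4036*exp(2*u) - 1.0592*exp(u) + 43.8244)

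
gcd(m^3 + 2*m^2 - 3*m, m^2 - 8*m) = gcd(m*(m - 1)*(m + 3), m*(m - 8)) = m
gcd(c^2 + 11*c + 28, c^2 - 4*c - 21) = 1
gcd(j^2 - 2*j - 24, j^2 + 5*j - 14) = 1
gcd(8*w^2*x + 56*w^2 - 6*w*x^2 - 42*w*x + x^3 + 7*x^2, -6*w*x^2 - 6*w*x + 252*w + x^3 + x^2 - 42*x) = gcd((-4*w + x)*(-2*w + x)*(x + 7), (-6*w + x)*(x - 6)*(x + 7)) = x + 7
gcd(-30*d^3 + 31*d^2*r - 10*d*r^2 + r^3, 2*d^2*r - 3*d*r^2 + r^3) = -2*d + r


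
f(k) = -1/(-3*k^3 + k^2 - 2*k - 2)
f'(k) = -(9*k^2 - 2*k + 2)/(-3*k^3 + k^2 - 2*k - 2)^2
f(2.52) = 0.02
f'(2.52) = -0.02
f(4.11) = 0.00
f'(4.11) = -0.00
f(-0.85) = -0.44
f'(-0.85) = -1.99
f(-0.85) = -0.44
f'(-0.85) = -1.99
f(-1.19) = -0.15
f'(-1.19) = -0.36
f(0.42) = 0.35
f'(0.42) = -0.33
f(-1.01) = -0.24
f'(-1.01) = -0.77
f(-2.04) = -0.03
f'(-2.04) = -0.04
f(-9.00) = 0.00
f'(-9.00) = 0.00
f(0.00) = 0.50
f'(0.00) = -0.50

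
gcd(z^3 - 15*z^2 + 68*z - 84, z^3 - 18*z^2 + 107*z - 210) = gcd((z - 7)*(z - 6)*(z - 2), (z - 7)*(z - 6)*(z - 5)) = z^2 - 13*z + 42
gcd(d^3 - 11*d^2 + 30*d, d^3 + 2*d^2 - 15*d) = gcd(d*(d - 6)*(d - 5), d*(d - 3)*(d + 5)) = d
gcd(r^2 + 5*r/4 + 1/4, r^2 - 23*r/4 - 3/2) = r + 1/4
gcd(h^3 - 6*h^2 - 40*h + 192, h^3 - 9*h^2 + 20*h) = h - 4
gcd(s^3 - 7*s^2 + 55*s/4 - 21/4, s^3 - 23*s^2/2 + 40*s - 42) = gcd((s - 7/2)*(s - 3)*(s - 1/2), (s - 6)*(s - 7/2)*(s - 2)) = s - 7/2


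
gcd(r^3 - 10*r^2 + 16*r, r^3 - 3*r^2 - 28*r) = r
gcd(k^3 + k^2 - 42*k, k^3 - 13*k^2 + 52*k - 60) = k - 6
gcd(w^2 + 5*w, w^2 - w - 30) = w + 5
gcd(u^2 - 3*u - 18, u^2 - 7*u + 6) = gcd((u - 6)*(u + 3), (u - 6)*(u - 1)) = u - 6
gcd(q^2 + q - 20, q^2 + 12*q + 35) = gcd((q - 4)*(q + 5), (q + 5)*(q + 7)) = q + 5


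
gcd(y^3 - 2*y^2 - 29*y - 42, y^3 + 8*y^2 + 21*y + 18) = y^2 + 5*y + 6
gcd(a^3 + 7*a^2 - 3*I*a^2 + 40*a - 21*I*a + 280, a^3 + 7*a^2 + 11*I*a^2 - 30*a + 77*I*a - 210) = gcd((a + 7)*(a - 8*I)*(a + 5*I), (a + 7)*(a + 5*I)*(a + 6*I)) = a^2 + a*(7 + 5*I) + 35*I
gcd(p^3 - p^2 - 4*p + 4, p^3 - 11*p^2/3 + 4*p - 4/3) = p^2 - 3*p + 2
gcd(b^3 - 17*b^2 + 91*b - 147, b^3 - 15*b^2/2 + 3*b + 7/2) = b - 7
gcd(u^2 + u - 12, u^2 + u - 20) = 1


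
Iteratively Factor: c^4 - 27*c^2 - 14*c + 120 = (c - 2)*(c^3 + 2*c^2 - 23*c - 60) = (c - 5)*(c - 2)*(c^2 + 7*c + 12) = (c - 5)*(c - 2)*(c + 4)*(c + 3)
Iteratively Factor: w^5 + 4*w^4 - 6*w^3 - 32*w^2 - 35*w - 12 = (w + 4)*(w^4 - 6*w^2 - 8*w - 3) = (w + 1)*(w + 4)*(w^3 - w^2 - 5*w - 3) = (w - 3)*(w + 1)*(w + 4)*(w^2 + 2*w + 1) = (w - 3)*(w + 1)^2*(w + 4)*(w + 1)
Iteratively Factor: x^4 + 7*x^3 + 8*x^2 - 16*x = (x + 4)*(x^3 + 3*x^2 - 4*x) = x*(x + 4)*(x^2 + 3*x - 4) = x*(x + 4)^2*(x - 1)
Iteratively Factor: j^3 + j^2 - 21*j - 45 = (j + 3)*(j^2 - 2*j - 15) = (j + 3)^2*(j - 5)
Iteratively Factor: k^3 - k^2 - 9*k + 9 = (k - 3)*(k^2 + 2*k - 3) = (k - 3)*(k - 1)*(k + 3)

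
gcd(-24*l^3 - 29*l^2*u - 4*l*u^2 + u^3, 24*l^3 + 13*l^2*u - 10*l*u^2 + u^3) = -8*l^2 - 7*l*u + u^2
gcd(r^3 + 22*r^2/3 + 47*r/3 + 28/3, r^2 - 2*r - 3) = r + 1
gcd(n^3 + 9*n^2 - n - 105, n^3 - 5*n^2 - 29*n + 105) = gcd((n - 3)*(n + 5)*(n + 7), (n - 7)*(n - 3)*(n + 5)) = n^2 + 2*n - 15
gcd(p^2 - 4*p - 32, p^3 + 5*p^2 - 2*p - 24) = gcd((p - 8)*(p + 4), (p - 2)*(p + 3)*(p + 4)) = p + 4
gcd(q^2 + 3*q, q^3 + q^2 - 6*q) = q^2 + 3*q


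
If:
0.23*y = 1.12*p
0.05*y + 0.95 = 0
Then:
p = -3.90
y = -19.00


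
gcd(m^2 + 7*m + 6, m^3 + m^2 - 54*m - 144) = m + 6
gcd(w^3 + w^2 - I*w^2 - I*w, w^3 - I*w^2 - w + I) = w^2 + w*(1 - I) - I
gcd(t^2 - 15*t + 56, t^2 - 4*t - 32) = t - 8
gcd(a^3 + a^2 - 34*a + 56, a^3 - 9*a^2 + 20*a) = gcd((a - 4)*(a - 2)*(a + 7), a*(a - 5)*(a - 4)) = a - 4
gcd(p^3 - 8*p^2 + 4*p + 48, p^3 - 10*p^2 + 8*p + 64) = p^2 - 2*p - 8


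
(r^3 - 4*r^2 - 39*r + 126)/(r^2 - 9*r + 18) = (r^2 - r - 42)/(r - 6)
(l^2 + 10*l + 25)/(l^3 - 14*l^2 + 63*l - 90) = (l^2 + 10*l + 25)/(l^3 - 14*l^2 + 63*l - 90)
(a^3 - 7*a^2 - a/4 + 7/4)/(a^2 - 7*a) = a - 1/(4*a)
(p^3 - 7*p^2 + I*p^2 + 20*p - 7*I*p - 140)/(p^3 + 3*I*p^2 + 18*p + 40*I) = (p - 7)/(p + 2*I)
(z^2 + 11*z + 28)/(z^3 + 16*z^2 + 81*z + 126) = (z + 4)/(z^2 + 9*z + 18)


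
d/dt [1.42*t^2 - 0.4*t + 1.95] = 2.84*t - 0.4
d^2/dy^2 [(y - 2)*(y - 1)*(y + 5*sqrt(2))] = 6*y - 6 + 10*sqrt(2)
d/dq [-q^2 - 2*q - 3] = -2*q - 2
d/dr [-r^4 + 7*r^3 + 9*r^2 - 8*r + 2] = -4*r^3 + 21*r^2 + 18*r - 8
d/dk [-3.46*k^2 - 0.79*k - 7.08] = -6.92*k - 0.79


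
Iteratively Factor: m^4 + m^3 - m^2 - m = (m + 1)*(m^3 - m) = m*(m + 1)*(m^2 - 1) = m*(m - 1)*(m + 1)*(m + 1)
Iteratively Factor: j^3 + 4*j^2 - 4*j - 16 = (j + 2)*(j^2 + 2*j - 8) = (j + 2)*(j + 4)*(j - 2)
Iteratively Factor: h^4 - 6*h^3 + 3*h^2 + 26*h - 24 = (h - 3)*(h^3 - 3*h^2 - 6*h + 8) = (h - 3)*(h + 2)*(h^2 - 5*h + 4) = (h - 3)*(h - 1)*(h + 2)*(h - 4)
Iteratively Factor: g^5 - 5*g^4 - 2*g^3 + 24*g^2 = (g + 2)*(g^4 - 7*g^3 + 12*g^2) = g*(g + 2)*(g^3 - 7*g^2 + 12*g) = g^2*(g + 2)*(g^2 - 7*g + 12) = g^2*(g - 4)*(g + 2)*(g - 3)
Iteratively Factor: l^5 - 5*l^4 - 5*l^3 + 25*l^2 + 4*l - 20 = (l - 1)*(l^4 - 4*l^3 - 9*l^2 + 16*l + 20) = (l - 1)*(l + 2)*(l^3 - 6*l^2 + 3*l + 10) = (l - 1)*(l + 1)*(l + 2)*(l^2 - 7*l + 10) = (l - 5)*(l - 1)*(l + 1)*(l + 2)*(l - 2)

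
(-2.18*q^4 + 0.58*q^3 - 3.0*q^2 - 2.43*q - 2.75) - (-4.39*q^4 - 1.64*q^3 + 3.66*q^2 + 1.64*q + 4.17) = 2.21*q^4 + 2.22*q^3 - 6.66*q^2 - 4.07*q - 6.92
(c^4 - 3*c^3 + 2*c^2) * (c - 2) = c^5 - 5*c^4 + 8*c^3 - 4*c^2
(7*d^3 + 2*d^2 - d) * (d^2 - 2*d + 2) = 7*d^5 - 12*d^4 + 9*d^3 + 6*d^2 - 2*d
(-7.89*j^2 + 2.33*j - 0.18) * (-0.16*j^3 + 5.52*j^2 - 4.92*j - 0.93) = 1.2624*j^5 - 43.9256*j^4 + 51.7092*j^3 - 5.1195*j^2 - 1.2813*j + 0.1674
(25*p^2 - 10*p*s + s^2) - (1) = 25*p^2 - 10*p*s + s^2 - 1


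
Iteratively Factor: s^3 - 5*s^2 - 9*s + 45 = (s - 5)*(s^2 - 9) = (s - 5)*(s - 3)*(s + 3)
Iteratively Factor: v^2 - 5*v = (v)*(v - 5)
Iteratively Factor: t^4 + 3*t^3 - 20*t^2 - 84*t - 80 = (t + 4)*(t^3 - t^2 - 16*t - 20) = (t - 5)*(t + 4)*(t^2 + 4*t + 4) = (t - 5)*(t + 2)*(t + 4)*(t + 2)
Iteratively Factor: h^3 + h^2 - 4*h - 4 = (h + 2)*(h^2 - h - 2) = (h - 2)*(h + 2)*(h + 1)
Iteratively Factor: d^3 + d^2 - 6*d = (d + 3)*(d^2 - 2*d) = d*(d + 3)*(d - 2)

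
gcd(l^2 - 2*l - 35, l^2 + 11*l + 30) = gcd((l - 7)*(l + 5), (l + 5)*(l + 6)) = l + 5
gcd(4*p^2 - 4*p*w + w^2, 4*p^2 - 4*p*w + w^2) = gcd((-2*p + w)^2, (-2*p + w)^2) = 4*p^2 - 4*p*w + w^2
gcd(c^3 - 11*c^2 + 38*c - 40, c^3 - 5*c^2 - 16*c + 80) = c^2 - 9*c + 20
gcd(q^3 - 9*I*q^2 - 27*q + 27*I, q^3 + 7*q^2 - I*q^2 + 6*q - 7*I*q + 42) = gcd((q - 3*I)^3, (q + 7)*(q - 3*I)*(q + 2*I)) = q - 3*I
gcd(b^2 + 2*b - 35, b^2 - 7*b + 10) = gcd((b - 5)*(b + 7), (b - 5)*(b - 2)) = b - 5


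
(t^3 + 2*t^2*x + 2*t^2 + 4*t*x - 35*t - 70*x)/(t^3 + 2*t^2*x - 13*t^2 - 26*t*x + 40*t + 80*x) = (t + 7)/(t - 8)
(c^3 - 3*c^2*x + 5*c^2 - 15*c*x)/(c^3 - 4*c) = (c^2 - 3*c*x + 5*c - 15*x)/(c^2 - 4)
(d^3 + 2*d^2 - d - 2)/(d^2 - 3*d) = (d^3 + 2*d^2 - d - 2)/(d*(d - 3))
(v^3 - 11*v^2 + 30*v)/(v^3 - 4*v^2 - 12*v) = (v - 5)/(v + 2)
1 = 1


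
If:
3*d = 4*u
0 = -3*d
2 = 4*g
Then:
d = 0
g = 1/2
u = 0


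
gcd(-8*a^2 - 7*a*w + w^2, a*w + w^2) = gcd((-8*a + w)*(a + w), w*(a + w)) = a + w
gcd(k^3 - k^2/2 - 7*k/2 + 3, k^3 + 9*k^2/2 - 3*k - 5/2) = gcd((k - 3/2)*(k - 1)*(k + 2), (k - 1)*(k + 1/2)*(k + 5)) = k - 1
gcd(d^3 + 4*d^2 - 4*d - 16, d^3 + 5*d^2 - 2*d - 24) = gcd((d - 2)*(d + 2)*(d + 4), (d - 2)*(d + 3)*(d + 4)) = d^2 + 2*d - 8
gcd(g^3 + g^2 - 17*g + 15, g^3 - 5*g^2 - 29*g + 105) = g^2 + 2*g - 15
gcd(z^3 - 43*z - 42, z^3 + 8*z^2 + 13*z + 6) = z^2 + 7*z + 6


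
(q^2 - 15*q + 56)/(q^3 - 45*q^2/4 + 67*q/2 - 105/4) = 4*(q - 8)/(4*q^2 - 17*q + 15)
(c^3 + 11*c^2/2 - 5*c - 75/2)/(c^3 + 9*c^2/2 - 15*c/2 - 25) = (c + 3)/(c + 2)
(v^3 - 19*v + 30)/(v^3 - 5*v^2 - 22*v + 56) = (v^2 + 2*v - 15)/(v^2 - 3*v - 28)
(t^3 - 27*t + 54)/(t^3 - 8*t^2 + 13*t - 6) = (t^3 - 27*t + 54)/(t^3 - 8*t^2 + 13*t - 6)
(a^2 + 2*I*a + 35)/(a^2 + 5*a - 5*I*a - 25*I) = (a + 7*I)/(a + 5)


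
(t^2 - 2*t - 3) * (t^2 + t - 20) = t^4 - t^3 - 25*t^2 + 37*t + 60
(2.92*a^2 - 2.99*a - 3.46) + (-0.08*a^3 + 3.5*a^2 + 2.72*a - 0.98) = -0.08*a^3 + 6.42*a^2 - 0.27*a - 4.44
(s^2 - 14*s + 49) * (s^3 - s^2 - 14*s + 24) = s^5 - 15*s^4 + 49*s^3 + 171*s^2 - 1022*s + 1176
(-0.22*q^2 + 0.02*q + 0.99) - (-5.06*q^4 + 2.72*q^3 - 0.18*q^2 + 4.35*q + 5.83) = 5.06*q^4 - 2.72*q^3 - 0.04*q^2 - 4.33*q - 4.84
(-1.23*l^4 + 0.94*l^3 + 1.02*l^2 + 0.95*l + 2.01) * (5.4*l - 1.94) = -6.642*l^5 + 7.4622*l^4 + 3.6844*l^3 + 3.1512*l^2 + 9.011*l - 3.8994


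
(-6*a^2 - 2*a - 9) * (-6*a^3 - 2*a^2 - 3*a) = 36*a^5 + 24*a^4 + 76*a^3 + 24*a^2 + 27*a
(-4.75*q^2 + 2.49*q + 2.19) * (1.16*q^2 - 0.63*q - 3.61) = -5.51*q^4 + 5.8809*q^3 + 18.1192*q^2 - 10.3686*q - 7.9059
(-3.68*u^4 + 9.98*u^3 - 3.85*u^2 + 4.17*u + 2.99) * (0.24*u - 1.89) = -0.8832*u^5 + 9.3504*u^4 - 19.7862*u^3 + 8.2773*u^2 - 7.1637*u - 5.6511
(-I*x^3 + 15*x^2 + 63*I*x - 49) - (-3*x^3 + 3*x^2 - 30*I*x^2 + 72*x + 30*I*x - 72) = 3*x^3 - I*x^3 + 12*x^2 + 30*I*x^2 - 72*x + 33*I*x + 23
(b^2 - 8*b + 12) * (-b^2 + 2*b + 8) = -b^4 + 10*b^3 - 20*b^2 - 40*b + 96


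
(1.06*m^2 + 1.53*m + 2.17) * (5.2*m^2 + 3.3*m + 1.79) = 5.512*m^4 + 11.454*m^3 + 18.2304*m^2 + 9.8997*m + 3.8843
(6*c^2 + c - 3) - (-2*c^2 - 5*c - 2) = 8*c^2 + 6*c - 1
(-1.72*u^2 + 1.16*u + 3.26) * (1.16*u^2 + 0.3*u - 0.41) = -1.9952*u^4 + 0.8296*u^3 + 4.8348*u^2 + 0.5024*u - 1.3366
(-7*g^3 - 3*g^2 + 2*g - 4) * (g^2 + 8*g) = -7*g^5 - 59*g^4 - 22*g^3 + 12*g^2 - 32*g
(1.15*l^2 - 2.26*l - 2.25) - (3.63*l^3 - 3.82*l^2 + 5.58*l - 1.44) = -3.63*l^3 + 4.97*l^2 - 7.84*l - 0.81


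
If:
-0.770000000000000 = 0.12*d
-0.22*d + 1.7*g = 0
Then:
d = -6.42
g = -0.83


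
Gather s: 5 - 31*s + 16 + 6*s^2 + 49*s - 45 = 6*s^2 + 18*s - 24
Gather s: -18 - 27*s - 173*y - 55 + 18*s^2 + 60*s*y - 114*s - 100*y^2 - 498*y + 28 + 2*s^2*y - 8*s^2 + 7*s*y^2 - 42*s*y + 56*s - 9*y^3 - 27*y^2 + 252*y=s^2*(2*y + 10) + s*(7*y^2 + 18*y - 85) - 9*y^3 - 127*y^2 - 419*y - 45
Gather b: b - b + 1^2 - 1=0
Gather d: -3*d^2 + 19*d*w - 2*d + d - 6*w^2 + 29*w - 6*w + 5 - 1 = -3*d^2 + d*(19*w - 1) - 6*w^2 + 23*w + 4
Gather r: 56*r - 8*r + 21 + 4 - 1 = 48*r + 24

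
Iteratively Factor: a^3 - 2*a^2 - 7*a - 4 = (a + 1)*(a^2 - 3*a - 4) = (a + 1)^2*(a - 4)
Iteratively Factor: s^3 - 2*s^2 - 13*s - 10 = (s + 1)*(s^2 - 3*s - 10) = (s + 1)*(s + 2)*(s - 5)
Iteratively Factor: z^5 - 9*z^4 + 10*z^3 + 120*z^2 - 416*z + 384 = (z - 4)*(z^4 - 5*z^3 - 10*z^2 + 80*z - 96) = (z - 4)*(z - 3)*(z^3 - 2*z^2 - 16*z + 32) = (z - 4)*(z - 3)*(z - 2)*(z^2 - 16) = (z - 4)*(z - 3)*(z - 2)*(z + 4)*(z - 4)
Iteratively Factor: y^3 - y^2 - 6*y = (y - 3)*(y^2 + 2*y) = y*(y - 3)*(y + 2)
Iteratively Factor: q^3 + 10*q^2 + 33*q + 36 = (q + 3)*(q^2 + 7*q + 12) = (q + 3)^2*(q + 4)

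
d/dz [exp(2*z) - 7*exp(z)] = (2*exp(z) - 7)*exp(z)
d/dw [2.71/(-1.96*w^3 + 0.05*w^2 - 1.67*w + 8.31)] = (15.9348*w^2 - 0.271*w + 4.5257)/(1.96*w^3 - 0.05*w^2 + 1.67*w - 8.31)^2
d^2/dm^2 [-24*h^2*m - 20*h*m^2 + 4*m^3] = -40*h + 24*m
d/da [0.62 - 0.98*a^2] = -1.96*a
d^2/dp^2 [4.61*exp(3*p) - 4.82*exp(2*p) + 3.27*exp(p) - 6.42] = (41.49*exp(2*p) - 19.28*exp(p) + 3.27)*exp(p)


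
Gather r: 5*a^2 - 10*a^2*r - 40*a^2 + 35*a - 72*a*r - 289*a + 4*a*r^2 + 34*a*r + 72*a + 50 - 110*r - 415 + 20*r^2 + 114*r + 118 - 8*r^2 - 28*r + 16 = -35*a^2 - 182*a + r^2*(4*a + 12) + r*(-10*a^2 - 38*a - 24) - 231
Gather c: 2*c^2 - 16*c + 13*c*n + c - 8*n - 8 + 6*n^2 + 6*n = 2*c^2 + c*(13*n - 15) + 6*n^2 - 2*n - 8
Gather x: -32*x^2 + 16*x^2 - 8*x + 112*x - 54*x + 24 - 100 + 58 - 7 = -16*x^2 + 50*x - 25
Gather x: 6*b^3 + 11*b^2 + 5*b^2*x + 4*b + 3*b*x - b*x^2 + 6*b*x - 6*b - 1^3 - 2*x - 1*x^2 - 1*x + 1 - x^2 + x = 6*b^3 + 11*b^2 - 2*b + x^2*(-b - 2) + x*(5*b^2 + 9*b - 2)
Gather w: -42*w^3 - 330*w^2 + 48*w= -42*w^3 - 330*w^2 + 48*w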